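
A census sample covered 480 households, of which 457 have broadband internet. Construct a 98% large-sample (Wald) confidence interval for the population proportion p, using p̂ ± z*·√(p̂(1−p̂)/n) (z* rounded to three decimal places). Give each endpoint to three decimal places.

p̂ = 457/480 = 0.95208.
SE = √(p̂(1−p̂)/n) = √(0.045621/480) = 0.009749.
For 98% confidence, z* = 2.326.
Margin = 2.326·0.009749 = 0.02268.
Interval: 0.95208 ± 0.02268 → (0.929, 0.975).

(0.929, 0.975)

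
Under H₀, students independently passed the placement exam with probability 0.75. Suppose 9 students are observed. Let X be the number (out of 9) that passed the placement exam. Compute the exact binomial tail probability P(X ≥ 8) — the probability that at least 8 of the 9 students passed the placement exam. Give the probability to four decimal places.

P = 0.3003

X ~ Binomial(n=9, p=0.75).
P(X ≥ 8) = C(9,8)·0.75^8·0.25^1 + C(9,9)·0.75^9·0.25^0.
= 0.225254 + 0.075085 = 0.3003.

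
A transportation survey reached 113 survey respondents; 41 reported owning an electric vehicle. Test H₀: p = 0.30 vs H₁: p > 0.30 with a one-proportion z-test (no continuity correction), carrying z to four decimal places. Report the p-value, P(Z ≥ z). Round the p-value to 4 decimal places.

The sample proportion is 41/113 = 0.36283.
Under H₀, SE = √(p₀(1−p₀)/n) = √(0.30·0.70/113) = √0.001858407 = 0.043109.
Test statistic (full precision, shown to 4 dp): z = (41/113 − 0.30)/SE₀ ≈ 1.4575.
From the standard normal, P(Z ≥ z) = 0.0725.

p-value = 0.0725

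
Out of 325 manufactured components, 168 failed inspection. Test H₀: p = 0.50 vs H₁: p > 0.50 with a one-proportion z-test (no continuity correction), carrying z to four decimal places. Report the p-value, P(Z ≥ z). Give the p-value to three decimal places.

p-value = 0.271

With x = 168 successes in n = 325, p̂ = 0.51692.
Under H₀, SE = √(p₀(1−p₀)/n) = √(0.50·0.50/325) = √0.000769231 = 0.027735.
z = (p̂ − p₀)/SE = (168/325 − 0.50)/0.027735 ≈ 0.6102.
From the standard normal, P(Z ≥ z) = 0.271.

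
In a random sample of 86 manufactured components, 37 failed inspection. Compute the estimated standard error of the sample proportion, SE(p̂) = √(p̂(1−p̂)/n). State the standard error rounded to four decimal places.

The sample proportion is 37/86 = 0.43023.
p̂(1−p̂) = 0.43023·0.56977 = 0.245132.
SE = √(0.245132/86) = 0.0534.

SE = 0.0534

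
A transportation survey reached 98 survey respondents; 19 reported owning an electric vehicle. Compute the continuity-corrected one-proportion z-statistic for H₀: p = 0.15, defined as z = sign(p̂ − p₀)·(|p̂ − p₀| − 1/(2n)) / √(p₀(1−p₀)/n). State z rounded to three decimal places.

z = 1.075

Sample proportion p̂ = 19/98 = 0.19388. p̂ − p₀ = 0.043878.
Continuity correction 1/(2n) = 1/196 = 0.005102.
Corrected numerator: |0.043878| − 0.005102 = 0.038776.
Under H₀, SE = √(p₀(1−p₀)/n) = √(0.15·0.85/98) = √0.001301020 = 0.036070.
z = (+)0.038776/0.036070 = 1.075.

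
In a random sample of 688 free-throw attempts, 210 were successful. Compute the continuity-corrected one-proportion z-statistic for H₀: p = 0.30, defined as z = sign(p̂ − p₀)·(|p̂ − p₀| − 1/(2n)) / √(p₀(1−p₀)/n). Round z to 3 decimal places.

z = 0.258

Sample proportion p̂ = 210/688 = 0.30523. p̂ − p₀ = 0.005233.
Continuity correction 1/(2n) = 1/1376 = 0.000727.
Corrected numerator: |0.005233| − 0.000727 = 0.004506.
Under H₀, SE = √(p₀(1−p₀)/n) = √(0.30·0.70/688) = √0.000305233 = 0.017471.
z = +0.004506/0.017471 = 0.258.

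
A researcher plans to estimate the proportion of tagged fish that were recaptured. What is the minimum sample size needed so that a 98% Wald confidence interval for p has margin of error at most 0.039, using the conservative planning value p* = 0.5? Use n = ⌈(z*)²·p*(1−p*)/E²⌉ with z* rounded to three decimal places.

z* = 2.326 at the 98% level.
p*(1−p*) = 0.2500.
(z*)²·p*(1−p*)/E² = 5.410276·0.2500/0.001521 = 889.263.
Rounding up, n = 890.

n = 890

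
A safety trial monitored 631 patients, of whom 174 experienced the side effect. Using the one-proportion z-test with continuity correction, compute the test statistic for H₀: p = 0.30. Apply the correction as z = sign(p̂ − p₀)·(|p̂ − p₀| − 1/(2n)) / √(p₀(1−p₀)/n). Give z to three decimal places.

z = -1.286

With x = 174 successes in n = 631, p̂ = 0.27575. p̂ − p₀ = -0.024247.
1/(2n) = 0.000792.
Corrected numerator: |-0.024247| − 0.000792 = 0.023455.
Under H₀, SE = √(p₀(1−p₀)/n) = √(0.30·0.70/631) = √0.000332805 = 0.018243.
z = (−)0.023455/0.018243 = -1.286.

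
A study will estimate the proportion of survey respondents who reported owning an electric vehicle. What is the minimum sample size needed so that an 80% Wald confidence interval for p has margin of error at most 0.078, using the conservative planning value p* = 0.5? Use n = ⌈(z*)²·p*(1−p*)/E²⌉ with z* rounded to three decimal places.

The 80% critical value is z* = 1.282.
p*(1−p*) = 0.2500.
Required n before rounding: 1.643524 × 0.2500 / 0.078² = 67.535.
Rounding up, n = 68.

n = 68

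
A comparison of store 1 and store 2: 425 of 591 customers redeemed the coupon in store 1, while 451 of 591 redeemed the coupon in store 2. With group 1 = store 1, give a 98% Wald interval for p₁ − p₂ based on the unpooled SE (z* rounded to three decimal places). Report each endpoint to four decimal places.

p̂₁ = 0.71912, p̂₂ = 0.76311, so the observed difference is -0.04399.
Unpooled SE = √(p̂₁(1−p̂₁)/n₁ + p̂₂(1−p̂₂)/n₂) = √(0.000341771 + 0.000305874) = 0.025449.
For 98% confidence, z* = 2.326. Margin of error = 0.05919.
Interval: -0.04399 ± 0.05919 → (-0.1032, 0.0152).

(-0.1032, 0.0152)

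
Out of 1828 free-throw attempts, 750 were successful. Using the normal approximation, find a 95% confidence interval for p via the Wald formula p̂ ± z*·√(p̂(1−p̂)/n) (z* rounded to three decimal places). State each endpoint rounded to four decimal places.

(0.3877, 0.4328)

The sample proportion is 750/1828 = 0.41028.
SE(p̂) = √(0.41028·0.58972/1828) = 0.011505.
For 95% confidence, z* = 1.960.
Margin = 1.960·0.011505 = 0.02255.
Interval: 0.41028 ± 0.02255 → (0.3877, 0.4328).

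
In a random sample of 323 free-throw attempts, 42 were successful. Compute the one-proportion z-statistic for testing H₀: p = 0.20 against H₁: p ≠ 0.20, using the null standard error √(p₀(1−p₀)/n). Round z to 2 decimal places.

z = -3.14

p̂ = 42/323 = 0.13003.
Null standard error: √(0.20·0.80/323) = √0.000495356 = 0.022257.
Test statistic: z = -0.06997/0.022257 = -3.14.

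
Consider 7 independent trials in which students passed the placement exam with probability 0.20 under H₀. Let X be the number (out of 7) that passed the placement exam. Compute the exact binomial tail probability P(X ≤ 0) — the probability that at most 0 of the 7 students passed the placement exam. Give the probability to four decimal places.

P = 0.2097

X is binomial with n = 7 and p = 0.20.
P(X ≤ 0) = C(7,0)·0.20^0·0.80^7.
= 0.209715 = 0.2097.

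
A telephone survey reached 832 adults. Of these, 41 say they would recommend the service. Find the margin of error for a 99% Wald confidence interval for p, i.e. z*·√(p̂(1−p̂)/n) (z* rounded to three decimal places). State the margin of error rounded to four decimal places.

With x = 41 successes in n = 832, p̂ = 0.04928.
SE(p̂) = √(0.04928·0.95072/832) = 0.007504.
The 99% critical value is z* = 2.576.
So ME = 0.0193.

ME = 0.0193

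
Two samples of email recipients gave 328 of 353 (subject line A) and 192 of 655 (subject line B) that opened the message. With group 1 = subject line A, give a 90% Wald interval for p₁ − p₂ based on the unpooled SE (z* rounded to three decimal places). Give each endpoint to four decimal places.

p̂₁ = 328/353 = 0.92918, p̂₂ = 192/655 = 0.29313; p̂₁ − p̂₂ = 0.63605.
Unpooled SE = √(p̂₁(1−p̂₁)/n₁ + p̂₂(1−p̂₂)/n₂) = √(0.000186419 + 0.000316343) = 0.022422.
The 90% critical value is z* = 1.645. Margin = 1.645·0.022422 = 0.03688.
CI: 0.63605 ± 0.03688 = (0.5992, 0.6729).

(0.5992, 0.6729)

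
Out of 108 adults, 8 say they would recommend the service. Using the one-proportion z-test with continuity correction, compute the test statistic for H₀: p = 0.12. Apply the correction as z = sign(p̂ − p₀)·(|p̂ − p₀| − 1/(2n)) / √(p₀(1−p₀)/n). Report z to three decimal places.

p̂ = 8/108 = 0.07407. p̂ − p₀ = -0.045926.
1/(2n) = 0.004630.
Corrected numerator: |-0.045926| − 0.004630 = 0.041296.
Under H₀, SE = √(p₀(1−p₀)/n) = √(0.12·0.88/108) = √0.000977778 = 0.031269.
z = (−)0.041296/0.031269 = -1.321.

z = -1.321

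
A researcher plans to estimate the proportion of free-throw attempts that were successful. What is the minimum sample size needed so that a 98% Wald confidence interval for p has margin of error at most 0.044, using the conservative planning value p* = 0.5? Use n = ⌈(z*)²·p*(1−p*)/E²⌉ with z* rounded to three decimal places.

The 98% critical value is z* = 2.326.
p*(1−p*) = 0.50·0.50 = 0.2500.
(z*)²·p*(1−p*)/E² = 5.410276·0.2500/0.001936 = 698.641.
⌈698.641⌉ = 699.

n = 699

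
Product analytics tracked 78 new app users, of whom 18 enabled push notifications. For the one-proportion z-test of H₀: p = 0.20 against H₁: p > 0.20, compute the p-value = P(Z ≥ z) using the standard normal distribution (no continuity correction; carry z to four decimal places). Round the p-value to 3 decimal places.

p-value = 0.248

Sample proportion p̂ = 18/78 = 0.23077.
Under H₀, SE = √(p₀(1−p₀)/n) = √(0.20·0.80/78) = √0.002051282 = 0.045291.
Test statistic (full precision, shown to 4 dp): z = (18/78 − 0.20)/SE₀ ≈ 0.6794.
p-value = P(Z ≥ z) with z = 0.6794 → 0.248.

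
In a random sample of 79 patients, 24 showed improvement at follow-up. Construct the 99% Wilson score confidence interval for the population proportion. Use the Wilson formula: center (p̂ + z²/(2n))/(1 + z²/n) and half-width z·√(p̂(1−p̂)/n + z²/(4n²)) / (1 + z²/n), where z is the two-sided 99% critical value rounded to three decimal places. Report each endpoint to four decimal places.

Here p̂ = 24/79 = 0.30380 and z = 2.576 (z² = 6.635776).
Denominator 1 + z²/n = 1 + 6.635776/79 = 1.083997.
Adjusted center: (0.30380 + z²/(2n))/1.083997 = 0.31900.
Radicand: p̂(1−p̂)/n + z²/(4n²) = 0.002677273 + 0.000265814 = 0.002943087.
Half-width = 2.576·√0.002943087/1.083997 = 0.12892.
Interval: 0.31900 ± 0.12892 → (0.1901, 0.4479).

(0.1901, 0.4479)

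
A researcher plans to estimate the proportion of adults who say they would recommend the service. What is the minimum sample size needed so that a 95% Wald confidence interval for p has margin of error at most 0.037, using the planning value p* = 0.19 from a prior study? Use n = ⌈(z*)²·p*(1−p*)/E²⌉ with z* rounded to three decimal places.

n = 432

The 95% critical value is z* = 1.960.
p*(1−p*) = 0.19·0.81 = 0.1539.
Required n before rounding: 3.841600 × 0.1539 / 0.037² = 431.864.
Rounding up, n = 432.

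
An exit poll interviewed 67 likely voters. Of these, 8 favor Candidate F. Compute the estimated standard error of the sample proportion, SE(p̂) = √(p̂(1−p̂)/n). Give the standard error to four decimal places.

The sample proportion is 8/67 = 0.11940.
p̂(1−p̂) = 0.11940·0.88060 = 0.105144.
SE = √(0.105144/67) = √0.001569313 = 0.0396.

SE = 0.0396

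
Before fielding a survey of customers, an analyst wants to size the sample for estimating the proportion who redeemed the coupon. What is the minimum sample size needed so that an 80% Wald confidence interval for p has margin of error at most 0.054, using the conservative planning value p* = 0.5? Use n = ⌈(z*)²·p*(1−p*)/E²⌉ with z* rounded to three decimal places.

z* = 1.282 at the 80% level.
p*(1−p*) = 0.2500.
(z*)²·p*(1−p*)/E² = 1.643524·0.2500/0.002916 = 140.906.
⌈140.906⌉ = 141.

n = 141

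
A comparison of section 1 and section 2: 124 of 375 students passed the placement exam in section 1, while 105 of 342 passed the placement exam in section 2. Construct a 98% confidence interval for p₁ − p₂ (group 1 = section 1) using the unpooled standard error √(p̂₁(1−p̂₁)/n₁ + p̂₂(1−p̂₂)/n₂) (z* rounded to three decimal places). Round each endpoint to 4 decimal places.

(-0.0573, 0.1046)

p̂₁ = 124/375 = 0.33067, p̂₂ = 105/342 = 0.30702; p̂₁ − p̂₂ = 0.02365.
Unpooled SE = √(p̂₁(1−p̂₁)/n₁ + p̂₂(1−p̂₂)/n₂) = √(0.000590203 + 0.000622099) = 0.034818.
The 98% critical value is z* = 2.326. Margin of error = 0.08099.
CI: 0.02365 ± 0.08099 = (-0.0573, 0.1046).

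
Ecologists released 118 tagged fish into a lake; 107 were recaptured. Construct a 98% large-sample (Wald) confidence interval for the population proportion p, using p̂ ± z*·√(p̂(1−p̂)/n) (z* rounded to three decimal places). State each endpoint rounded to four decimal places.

(0.8445, 0.9690)

With x = 107 successes in n = 118, p̂ = 0.90678.
SE(p̂) = √(0.90678·0.09322/118) = 0.026765.
For 98% confidence, z* = 2.326.
Margin = 2.326·0.026765 = 0.06226.
So the interval runs from 0.8445 to 0.9690.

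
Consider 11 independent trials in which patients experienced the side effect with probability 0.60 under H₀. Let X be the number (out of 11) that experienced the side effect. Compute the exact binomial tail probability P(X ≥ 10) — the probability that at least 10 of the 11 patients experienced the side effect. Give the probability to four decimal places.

P = 0.0302

X is binomial with n = 11 and p = 0.60.
P(X ≥ 10) = C(11,10)·0.60^10·0.40^1 + C(11,11)·0.60^11·0.40^0.
= 0.026605 + 0.003628 = 0.0302.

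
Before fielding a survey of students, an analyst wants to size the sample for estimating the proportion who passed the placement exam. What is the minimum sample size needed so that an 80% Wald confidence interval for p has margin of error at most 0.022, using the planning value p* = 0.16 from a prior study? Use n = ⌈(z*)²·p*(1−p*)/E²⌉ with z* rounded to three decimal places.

For 80% confidence, z* = 1.282.
p*(1−p*) = 0.1344.
(z*)²·p*(1−p*)/E² = 1.643524·0.1344/0.000484 = 456.384.
⌈456.384⌉ = 457.

n = 457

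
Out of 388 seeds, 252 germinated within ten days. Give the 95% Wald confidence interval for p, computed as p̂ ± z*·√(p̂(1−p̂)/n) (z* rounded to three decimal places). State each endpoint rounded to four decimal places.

Sample proportion p̂ = 252/388 = 0.64948.
SE = √(p̂(1−p̂)/n) = √(0.227654/388) = 0.024223.
For 95% confidence, z* = 1.960.
Margin = 1.960·0.024223 = 0.04748.
CI: 0.64948 ± 0.04748 = (0.6020, 0.6970).

(0.6020, 0.6970)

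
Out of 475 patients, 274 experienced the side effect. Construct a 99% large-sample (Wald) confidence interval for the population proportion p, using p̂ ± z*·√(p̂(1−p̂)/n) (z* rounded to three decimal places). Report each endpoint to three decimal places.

(0.518, 0.635)

Sample proportion p̂ = 274/475 = 0.57684.
SE(p̂) = √(0.57684·0.42316/475) = 0.022669.
For 99% confidence, z* = 2.576.
Margin of error: 2.576 × 0.022669 = 0.05840.
So the interval runs from 0.518 to 0.635.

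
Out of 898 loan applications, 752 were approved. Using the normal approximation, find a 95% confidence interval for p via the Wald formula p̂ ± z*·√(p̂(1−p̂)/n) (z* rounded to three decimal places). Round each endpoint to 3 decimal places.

Sample proportion p̂ = 752/898 = 0.83742.
Standard error of p̂: √(0.136150/898) = √0.000151615 = 0.012313.
The 95% critical value is z* = 1.960.
Margin of error: 1.960 × 0.012313 = 0.02413.
CI: 0.83742 ± 0.02413 = (0.813, 0.862).

(0.813, 0.862)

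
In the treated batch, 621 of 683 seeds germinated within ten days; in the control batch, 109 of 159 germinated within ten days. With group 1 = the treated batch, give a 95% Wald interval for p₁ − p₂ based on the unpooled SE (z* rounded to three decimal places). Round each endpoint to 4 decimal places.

(0.1484, 0.2990)

p̂₁ = 621/683 = 0.90922, p̂₂ = 109/159 = 0.68553; p̂₁ − p̂₂ = 0.22369.
Unpooled SE = √(p̂₁(1−p̂₁)/n₁ + p̂₂(1−p̂₂)/n₂) = √(0.000120843 + 0.001355830) = 0.038427.
The 95% critical value is z* = 1.960. Margin of error = 0.07532.
CI: 0.22369 ± 0.07532 = (0.1484, 0.2990).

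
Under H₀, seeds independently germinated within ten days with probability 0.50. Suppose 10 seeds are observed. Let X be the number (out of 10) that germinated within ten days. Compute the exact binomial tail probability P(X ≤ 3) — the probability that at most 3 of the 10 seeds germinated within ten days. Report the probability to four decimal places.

X is binomial with n = 10 and p = 0.50.
P(X ≤ 3) = C(10,0)·0.50^0·0.50^10 + C(10,1)·0.50^1·0.50^9 + C(10,2)·0.50^2·0.50^8 + C(10,3)·0.50^3·0.50^7.
= 0.000977 + 0.009766 + 0.043945 + 0.117188 = 0.1719.

P = 0.1719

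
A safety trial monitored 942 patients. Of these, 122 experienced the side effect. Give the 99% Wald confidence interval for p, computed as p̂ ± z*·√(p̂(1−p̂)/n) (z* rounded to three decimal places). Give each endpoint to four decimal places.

Sample proportion p̂ = 122/942 = 0.12951.
SE = √(p̂(1−p̂)/n) = √(0.112738/942) = 0.010940.
For 99% confidence, z* = 2.576.
Margin of error: 2.576 × 0.010940 = 0.02818.
Interval: 0.12951 ± 0.02818 → (0.1013, 0.1577).

(0.1013, 0.1577)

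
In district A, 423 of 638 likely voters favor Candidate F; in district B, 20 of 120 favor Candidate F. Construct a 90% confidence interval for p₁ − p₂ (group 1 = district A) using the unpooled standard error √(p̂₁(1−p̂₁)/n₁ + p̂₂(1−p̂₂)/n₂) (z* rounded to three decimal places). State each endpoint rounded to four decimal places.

p̂₁ = 0.66301, p̂₂ = 0.16667, so the observed difference is 0.49634.
Unpooled SE = √(p̂₁(1−p̂₁)/n₁ + p̂₂(1−p̂₂)/n₂) = √(0.000350201 + 0.001157407) = 0.038828.
For 90% confidence, z* = 1.645. Margin of error = 0.06387.
So the interval runs from 0.4325 to 0.5602.

(0.4325, 0.5602)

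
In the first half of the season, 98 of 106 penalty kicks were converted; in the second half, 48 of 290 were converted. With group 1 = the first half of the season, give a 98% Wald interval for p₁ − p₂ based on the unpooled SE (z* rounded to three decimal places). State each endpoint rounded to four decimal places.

(0.6807, 0.8374)

p̂₁ = 0.92453, p̂₂ = 0.16552, so the observed difference is 0.75901.
SE = √(0.000658262 + 0.000476280) = √0.001134542 = 0.033683.
z* = 2.326 at the 98% level. Margin = 2.326·0.033683 = 0.07835.
CI: 0.75901 ± 0.07835 = (0.6807, 0.8374).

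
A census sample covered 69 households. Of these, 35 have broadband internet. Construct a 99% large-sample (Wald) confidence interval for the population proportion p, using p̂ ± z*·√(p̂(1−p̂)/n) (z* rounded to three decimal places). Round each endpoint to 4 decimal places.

Sample proportion p̂ = 35/69 = 0.50725.
SE = √(p̂(1−p̂)/n) = √(0.249947/69) = 0.060187.
The 99% critical value is z* = 2.576.
Margin = 2.576·0.060187 = 0.15504.
CI: 0.50725 ± 0.15504 = (0.3522, 0.6623).

(0.3522, 0.6623)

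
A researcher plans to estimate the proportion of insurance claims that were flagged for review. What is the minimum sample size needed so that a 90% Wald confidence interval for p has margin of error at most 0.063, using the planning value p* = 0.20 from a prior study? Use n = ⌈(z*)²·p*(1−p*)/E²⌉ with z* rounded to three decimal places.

n = 110

z* = 1.645 at the 90% level.
p*(1−p*) = 0.20·0.80 = 0.1600.
Required n before rounding: 2.706025 × 0.1600 / 0.063² = 109.086.
Rounding up, n = 110.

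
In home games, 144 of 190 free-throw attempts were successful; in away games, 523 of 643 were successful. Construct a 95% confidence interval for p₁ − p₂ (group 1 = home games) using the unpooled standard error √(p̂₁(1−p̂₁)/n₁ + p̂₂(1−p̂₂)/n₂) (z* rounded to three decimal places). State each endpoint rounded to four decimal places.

(-0.1234, 0.0125)

p̂₁ = 144/190 = 0.75789, p̂₂ = 523/643 = 0.81337; p̂₁ − p̂₂ = -0.05548.
SE = √(0.000965738 + 0.000236075) = √0.001201813 = 0.034667.
For 95% confidence, z* = 1.960. Margin = 1.960·0.034667 = 0.06795.
Interval: -0.05548 ± 0.06795 → (-0.1234, 0.0125).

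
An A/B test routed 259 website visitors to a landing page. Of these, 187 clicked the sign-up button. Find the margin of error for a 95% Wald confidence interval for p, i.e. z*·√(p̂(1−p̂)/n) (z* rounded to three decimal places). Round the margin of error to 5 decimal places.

ME = 0.05456

With x = 187 successes in n = 259, p̂ = 0.72201.
SE = √(p̂(1−p̂)/n) = √(0.200713/259) = 0.027838.
The 95% critical value is z* = 1.960.
Margin of error = z*·SE = 1.960 × 0.027838 = 0.05456.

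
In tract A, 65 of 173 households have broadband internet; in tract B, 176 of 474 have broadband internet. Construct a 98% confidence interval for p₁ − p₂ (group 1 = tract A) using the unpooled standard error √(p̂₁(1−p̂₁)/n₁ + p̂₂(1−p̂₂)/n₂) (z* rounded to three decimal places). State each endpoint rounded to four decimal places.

(-0.0956, 0.1044)

p̂₁ = 65/173 = 0.37572, p̂₂ = 176/474 = 0.37131; p̂₁ − p̂₂ = 0.00441.
Unpooled SE = √(p̂₁(1−p̂₁)/n₁ + p̂₂(1−p̂₂)/n₂) = √(0.001355810 + 0.000492486) = 0.042992.
For 98% confidence, z* = 2.326. Margin of error = 0.10000.
CI: 0.00441 ± 0.10000 = (-0.0956, 0.1044).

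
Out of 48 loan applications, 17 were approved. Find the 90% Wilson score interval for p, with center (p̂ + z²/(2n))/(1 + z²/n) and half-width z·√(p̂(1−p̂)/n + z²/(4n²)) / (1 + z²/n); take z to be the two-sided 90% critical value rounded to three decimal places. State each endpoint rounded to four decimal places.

(0.2512, 0.4727)

p̂ = 17/48 = 0.35417; z = 1.645, so z² = 2.706025.
1 + z²/n = 1.056376.
Center = (0.35417 + 0.028188)/1.056376 = 0.36195.
Radicand: p̂(1−p̂)/n + z²/(4n²) = 0.004765263 + 0.000293623 = 0.005058886.
Half-width = 1.645·√0.005058886/1.056376 = 0.11076.
CI: 0.36195 ± 0.11076 = (0.2512, 0.4727).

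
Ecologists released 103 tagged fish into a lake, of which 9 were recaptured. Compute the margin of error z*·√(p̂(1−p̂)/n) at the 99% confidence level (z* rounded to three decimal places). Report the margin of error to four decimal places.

p̂ = 9/103 = 0.08738.
SE(p̂) = √(0.08738·0.91262/103) = 0.027825.
For 99% confidence, z* = 2.576.
So ME = 0.0717.

ME = 0.0717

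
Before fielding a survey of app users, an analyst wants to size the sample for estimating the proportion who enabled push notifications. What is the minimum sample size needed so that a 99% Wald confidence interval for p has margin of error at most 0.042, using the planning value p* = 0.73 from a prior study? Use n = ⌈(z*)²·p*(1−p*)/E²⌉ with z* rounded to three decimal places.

For 99% confidence, z* = 2.576.
p*(1−p*) = 0.1971.
Required n before rounding: 6.635776 × 0.1971 / 0.042² = 741.446.
Rounding up, n = 742.

n = 742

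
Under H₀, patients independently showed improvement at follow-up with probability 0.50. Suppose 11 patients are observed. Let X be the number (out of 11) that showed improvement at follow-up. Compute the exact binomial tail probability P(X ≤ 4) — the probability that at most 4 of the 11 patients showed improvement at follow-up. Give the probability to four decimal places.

P = 0.2744

X is binomial with n = 11 and p = 0.50.
P(X ≤ 4) = Σ_{j=0}^{4} C(11,j)·0.50^j·0.50^{11−j}.
= 0.000488 + 0.005371 + 0.026855 + 0.080566 + 0.161133 = 0.2744.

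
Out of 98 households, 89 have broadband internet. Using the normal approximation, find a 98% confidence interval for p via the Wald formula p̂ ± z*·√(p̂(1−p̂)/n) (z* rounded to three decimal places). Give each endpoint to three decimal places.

Sample proportion p̂ = 89/98 = 0.90816.
SE(p̂) = √(0.90816·0.09184/98) = 0.029173.
For 98% confidence, z* = 2.326.
Margin = 2.326·0.029173 = 0.06786.
So the interval runs from 0.840 to 0.976.

(0.840, 0.976)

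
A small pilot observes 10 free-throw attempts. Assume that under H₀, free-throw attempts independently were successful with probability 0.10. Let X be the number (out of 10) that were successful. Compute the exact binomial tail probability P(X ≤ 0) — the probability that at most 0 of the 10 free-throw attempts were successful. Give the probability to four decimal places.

X is binomial with n = 10 and p = 0.10.
P(X ≤ 0) = C(10,0)·0.10^0·0.90^10.
= 0.348678 = 0.3487.

P = 0.3487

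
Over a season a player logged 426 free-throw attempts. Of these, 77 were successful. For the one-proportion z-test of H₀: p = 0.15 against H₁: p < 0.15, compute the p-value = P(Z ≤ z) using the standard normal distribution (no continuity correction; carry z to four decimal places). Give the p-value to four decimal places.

p-value = 0.9623

p̂ = 77/426 = 0.18075.
Under H₀, SE = √(p₀(1−p₀)/n) = √(0.15·0.85/426) = √0.000299296 = 0.017300.
Test statistic (full precision, shown to 4 dp): z = (77/426 − 0.15)/SE₀ ≈ 1.7775.
p-value = P(Z ≤ z) with z = 1.7775 → 0.9623.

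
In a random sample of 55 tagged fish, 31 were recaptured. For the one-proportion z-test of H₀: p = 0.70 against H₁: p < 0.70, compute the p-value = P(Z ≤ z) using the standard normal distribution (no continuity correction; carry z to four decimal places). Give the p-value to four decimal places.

p-value = 0.0137

Sample proportion p̂ = 31/55 = 0.56364.
Under H₀, SE = √(p₀(1−p₀)/n) = √(0.70·0.30/55) = √0.003818182 = 0.061791.
Test statistic (full precision, shown to 4 dp): z = (31/55 − 0.70)/SE₀ ≈ -2.2068.
p-value = P(Z ≤ z) with z = -2.2068 → 0.0137.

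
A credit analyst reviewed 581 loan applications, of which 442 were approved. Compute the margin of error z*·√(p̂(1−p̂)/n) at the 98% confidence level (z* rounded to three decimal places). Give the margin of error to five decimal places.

ME = 0.04117

p̂ = 442/581 = 0.76076.
Standard error of p̂: √(0.182006/581) = √0.000313263 = 0.017699.
The 98% critical value is z* = 2.326.
So ME = 0.04117.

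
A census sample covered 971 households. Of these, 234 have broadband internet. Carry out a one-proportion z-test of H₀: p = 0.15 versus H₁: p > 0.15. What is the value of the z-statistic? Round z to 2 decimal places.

z = 7.94

With x = 234 successes in n = 971, p̂ = 0.24099.
Under H₀, SE = √(p₀(1−p₀)/n) = √(0.15·0.85/971) = √0.000131308 = 0.011459.
z = (p̂ − p₀)/SE = (0.24099 − 0.15)/0.011459 = 7.94.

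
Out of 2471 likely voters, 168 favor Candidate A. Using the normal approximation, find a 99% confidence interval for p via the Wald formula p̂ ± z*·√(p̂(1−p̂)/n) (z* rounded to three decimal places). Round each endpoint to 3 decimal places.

(0.055, 0.081)

The sample proportion is 168/2471 = 0.06799.
SE = √(p̂(1−p̂)/n) = √(0.063366/2471) = 0.005064.
z* = 2.576 at the 99% level.
Margin = 2.576·0.005064 = 0.01304.
So the interval runs from 0.055 to 0.081.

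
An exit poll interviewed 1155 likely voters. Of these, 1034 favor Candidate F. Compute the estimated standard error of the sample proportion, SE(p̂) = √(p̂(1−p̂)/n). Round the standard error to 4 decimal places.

SE = 0.0090

The sample proportion is 1034/1155 = 0.89524.
p̂(1−p̂) = 0.89524·0.10476 = 0.093785.
SE = √(0.093785/1155) = √0.000081199 = 0.0090.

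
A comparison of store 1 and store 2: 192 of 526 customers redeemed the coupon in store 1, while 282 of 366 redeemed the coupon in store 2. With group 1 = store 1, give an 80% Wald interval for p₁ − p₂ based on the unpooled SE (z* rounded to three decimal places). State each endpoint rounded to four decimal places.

p̂₁ = 0.36502, p̂₂ = 0.77049, so the observed difference is -0.40547.
Unpooled SE = √(p̂₁(1−p̂₁)/n₁ + p̂₂(1−p̂₂)/n₂) = √(0.000440647 + 0.000483154) = 0.030394.
For 80% confidence, z* = 1.282. Margin of error = 0.03897.
So the interval runs from -0.4444 to -0.3665.

(-0.4444, -0.3665)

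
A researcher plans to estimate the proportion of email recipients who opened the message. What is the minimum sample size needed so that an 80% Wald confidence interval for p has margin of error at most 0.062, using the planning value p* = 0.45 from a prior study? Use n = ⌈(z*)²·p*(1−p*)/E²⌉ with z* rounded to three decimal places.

For 80% confidence, z* = 1.282.
p*(1−p*) = 0.2475.
Required n before rounding: 1.643524 × 0.2475 / 0.062² = 105.820.
Rounding up, n = 106.

n = 106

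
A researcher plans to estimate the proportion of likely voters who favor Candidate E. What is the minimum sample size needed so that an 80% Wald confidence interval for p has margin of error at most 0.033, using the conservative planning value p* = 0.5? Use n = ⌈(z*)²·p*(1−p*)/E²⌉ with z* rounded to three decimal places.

z* = 1.282 at the 80% level.
p*(1−p*) = 0.50·0.50 = 0.2500.
(z*)²·p*(1−p*)/E² = 1.643524·0.2500/0.001089 = 377.301.
⌈377.301⌉ = 378.

n = 378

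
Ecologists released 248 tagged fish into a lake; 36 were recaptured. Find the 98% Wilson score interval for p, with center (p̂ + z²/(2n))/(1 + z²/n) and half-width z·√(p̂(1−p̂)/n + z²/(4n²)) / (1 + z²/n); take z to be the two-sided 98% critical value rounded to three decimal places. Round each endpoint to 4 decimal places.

Here p̂ = 36/248 = 0.14516 and z = 2.326 (z² = 5.410276).
1 + z²/n = 1.021816.
Adjusted center: (0.14516 + z²/(2n))/1.021816 = 0.15274.
Radicand: p̂(1−p̂)/n + z²/(4n²) = 0.000500361 + 0.000021992 = 0.000522353.
Half-width = 2.326·√0.000522353/1.021816 = 0.05203.
Interval: 0.15274 ± 0.05203 → (0.1007, 0.2048).

(0.1007, 0.2048)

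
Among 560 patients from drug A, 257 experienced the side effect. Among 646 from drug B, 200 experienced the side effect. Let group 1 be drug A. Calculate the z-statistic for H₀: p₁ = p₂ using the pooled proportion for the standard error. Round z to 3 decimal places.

p̂₁ = 257/560 = 0.45893, p̂₂ = 200/646 = 0.30960.
Pooled p̂ = (257+200)/(560+646) = 457/1206 = 0.37894.
SE = √[p̂(1−p̂)(1/n₁+1/n₂)] = √[0.37894·0.62106·(1/560+1/646)] ≈ 0.028010.
z = 0.14933/0.028010 = 5.331.

z = 5.331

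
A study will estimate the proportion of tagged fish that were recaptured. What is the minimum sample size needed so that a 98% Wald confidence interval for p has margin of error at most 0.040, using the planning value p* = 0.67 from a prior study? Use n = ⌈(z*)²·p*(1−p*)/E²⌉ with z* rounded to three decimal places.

n = 748

The 98% critical value is z* = 2.326.
p*(1−p*) = 0.2211.
Required n before rounding: 5.410276 × 0.2211 / 0.040² = 747.633.
⌈747.633⌉ = 748.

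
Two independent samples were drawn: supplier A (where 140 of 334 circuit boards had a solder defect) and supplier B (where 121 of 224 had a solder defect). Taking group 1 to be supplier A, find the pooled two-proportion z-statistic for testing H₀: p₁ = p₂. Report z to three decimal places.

p̂₁ = 140/334 = 0.41916, p̂₂ = 121/224 = 0.54018.
Pooled p̂ = (140+121)/(334+224) = 261/558 = 0.46774.
Pooled SE = √[0.2489594·0.00745830] ≈ 0.043091.
z = (p̂₁ − p̂₂)/SE = (0.41916 − 0.54018)/0.043091 = -0.12102/0.043091 = -2.808.

z = -2.808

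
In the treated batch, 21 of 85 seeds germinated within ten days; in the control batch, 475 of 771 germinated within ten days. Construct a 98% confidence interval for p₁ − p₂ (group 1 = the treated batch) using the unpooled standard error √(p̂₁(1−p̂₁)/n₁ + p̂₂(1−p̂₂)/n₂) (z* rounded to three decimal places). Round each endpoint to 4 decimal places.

p̂₁ = 0.24706, p̂₂ = 0.61608, so the observed difference is -0.36902.
SE = √(0.002188480 + 0.000306777) = √0.002495257 = 0.049953.
z* = 2.326 at the 98% level. Margin = 2.326·0.049953 = 0.11619.
CI: -0.36902 ± 0.11619 = (-0.4852, -0.2528).

(-0.4852, -0.2528)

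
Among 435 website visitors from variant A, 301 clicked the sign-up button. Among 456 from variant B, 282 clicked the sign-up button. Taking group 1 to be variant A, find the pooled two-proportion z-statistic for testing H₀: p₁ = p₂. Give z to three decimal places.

Sample proportions: p̂₁ = 301/435 = 0.69195 and p̂₂ = 282/456 = 0.61842.
Pooled p̂ = (301+282)/(435+456) = 583/891 = 0.65432.
Pooled SE = √[0.2261850·0.00449183] ≈ 0.031875.
z = (p̂₁ − p̂₂)/SE = (0.69195 − 0.61842)/0.031875 = 0.07353/0.031875 = 2.307.

z = 2.307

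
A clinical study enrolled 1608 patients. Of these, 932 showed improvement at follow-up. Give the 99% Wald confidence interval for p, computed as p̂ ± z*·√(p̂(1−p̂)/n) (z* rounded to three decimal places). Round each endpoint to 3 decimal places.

(0.548, 0.611)

The sample proportion is 932/1608 = 0.57960.
SE(p̂) = √(0.57960·0.42040/1608) = 0.012310.
The 99% critical value is z* = 2.576.
Margin = 2.576·0.012310 = 0.03171.
Interval: 0.57960 ± 0.03171 → (0.548, 0.611).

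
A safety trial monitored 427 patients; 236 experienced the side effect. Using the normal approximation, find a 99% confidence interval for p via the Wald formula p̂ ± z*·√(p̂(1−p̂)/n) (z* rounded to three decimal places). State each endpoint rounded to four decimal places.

With x = 236 successes in n = 427, p̂ = 0.55269.
SE(p̂) = √(0.55269·0.44731/427) = 0.024062.
z* = 2.576 at the 99% level.
Margin = 2.576·0.024062 = 0.06198.
Interval: 0.55269 ± 0.06198 → (0.4907, 0.6147).

(0.4907, 0.6147)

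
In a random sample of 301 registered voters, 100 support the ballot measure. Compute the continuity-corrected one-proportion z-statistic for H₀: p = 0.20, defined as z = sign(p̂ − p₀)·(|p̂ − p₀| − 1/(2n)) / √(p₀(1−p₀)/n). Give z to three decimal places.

z = 5.663

p̂ = 100/301 = 0.33223. p̂ − p₀ = 0.132226.
1/(2n) = 0.001661.
Corrected numerator: |0.132226| − 0.001661 = 0.130565.
SE₀ = √(0.20·0.80/301) = 0.023056.
z = +0.130565/0.023056 = 5.663.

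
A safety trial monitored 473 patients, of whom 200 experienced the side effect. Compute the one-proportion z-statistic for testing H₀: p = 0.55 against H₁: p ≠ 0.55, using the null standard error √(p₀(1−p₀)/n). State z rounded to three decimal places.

The sample proportion is 200/473 = 0.42283.
Under H₀, SE = √(p₀(1−p₀)/n) = √(0.55·0.45/473) = √0.000523256 = 0.022875.
z = (0.42283 − 0.55)/0.022875 = -0.12717/0.022875 = -5.559.

z = -5.559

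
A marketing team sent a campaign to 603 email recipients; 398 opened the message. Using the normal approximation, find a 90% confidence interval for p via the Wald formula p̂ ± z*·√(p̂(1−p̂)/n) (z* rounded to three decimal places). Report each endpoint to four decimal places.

(0.6283, 0.6918)

The sample proportion is 398/603 = 0.66003.
Standard error of p̂: √(0.224389/603) = √0.000372122 = 0.019290.
For 90% confidence, z* = 1.645.
Margin of error: 1.645 × 0.019290 = 0.03173.
CI: 0.66003 ± 0.03173 = (0.6283, 0.6918).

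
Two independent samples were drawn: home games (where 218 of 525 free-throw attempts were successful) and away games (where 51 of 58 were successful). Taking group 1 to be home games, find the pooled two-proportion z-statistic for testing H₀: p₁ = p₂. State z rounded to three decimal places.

z = -6.728

Sample proportions: p̂₁ = 218/525 = 0.41524 and p̂₂ = 51/58 = 0.87931.
Pooled p̂ = (218+51)/(525+58) = 269/583 = 0.46141.
Pooled SE = √[0.2485105·0.01914614] ≈ 0.068978.
z = -0.46407/0.068978 = -6.728.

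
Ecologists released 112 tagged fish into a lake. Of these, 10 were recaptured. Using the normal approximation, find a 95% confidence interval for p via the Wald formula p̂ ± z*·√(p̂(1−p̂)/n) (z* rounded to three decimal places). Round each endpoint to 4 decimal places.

(0.0365, 0.1421)

With x = 10 successes in n = 112, p̂ = 0.08929.
SE(p̂) = √(0.08929·0.91071/112) = 0.026945.
z* = 1.960 at the 95% level.
Margin of error: 1.960 × 0.026945 = 0.05281.
So the interval runs from 0.0365 to 0.1421.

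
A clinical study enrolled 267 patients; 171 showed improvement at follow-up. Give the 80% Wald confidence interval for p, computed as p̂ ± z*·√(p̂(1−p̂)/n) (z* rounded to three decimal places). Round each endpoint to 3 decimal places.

The sample proportion is 171/267 = 0.64045.
Standard error of p̂: √(0.230274/267) = √0.000862449 = 0.029367.
z* = 1.282 at the 80% level.
Margin of error: 1.282 × 0.029367 = 0.03765.
CI: 0.64045 ± 0.03765 = (0.603, 0.678).

(0.603, 0.678)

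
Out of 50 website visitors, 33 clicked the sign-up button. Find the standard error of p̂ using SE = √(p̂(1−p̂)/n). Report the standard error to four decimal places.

p̂ = 33/50 = 0.66000.
p̂(1−p̂) = 0.66000·0.34000 = 0.224400.
SE = √(0.224400/50) = √0.004488000 = 0.0670.

SE = 0.0670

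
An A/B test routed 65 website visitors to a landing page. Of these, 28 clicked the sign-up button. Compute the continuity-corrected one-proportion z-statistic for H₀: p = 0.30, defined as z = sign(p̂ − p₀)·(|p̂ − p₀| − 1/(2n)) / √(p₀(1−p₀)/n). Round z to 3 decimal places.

z = 2.165

The sample proportion is 28/65 = 0.43077. p̂ − p₀ = 0.130769.
Continuity correction 1/(2n) = 1/130 = 0.007692.
Corrected numerator: |0.130769| − 0.007692 = 0.123077.
Under H₀, SE = √(p₀(1−p₀)/n) = √(0.30·0.70/65) = √0.003230769 = 0.056840.
z = +0.123077/0.056840 = 2.165.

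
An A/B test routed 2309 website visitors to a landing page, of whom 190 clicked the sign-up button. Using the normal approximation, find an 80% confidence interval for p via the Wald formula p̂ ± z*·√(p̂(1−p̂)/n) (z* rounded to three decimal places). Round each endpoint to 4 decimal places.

(0.0750, 0.0896)

p̂ = 190/2309 = 0.08229.
Standard error of p̂: √(0.075516/2309) = √0.000032705 = 0.005719.
For 80% confidence, z* = 1.282.
Margin = 1.282·0.005719 = 0.00733.
CI: 0.08229 ± 0.00733 = (0.0750, 0.0896).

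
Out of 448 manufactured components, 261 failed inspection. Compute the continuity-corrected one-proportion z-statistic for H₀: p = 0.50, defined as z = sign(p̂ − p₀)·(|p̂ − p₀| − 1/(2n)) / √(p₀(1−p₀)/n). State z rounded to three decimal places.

z = 3.449

The sample proportion is 261/448 = 0.58259. p̂ − p₀ = 0.082589.
1/(2n) = 0.001116.
Corrected numerator: |0.082589| − 0.001116 = 0.081473.
Null standard error: √(0.50·0.50/448) = √0.000558036 = 0.023623.
z = +0.081473/0.023623 = 3.449.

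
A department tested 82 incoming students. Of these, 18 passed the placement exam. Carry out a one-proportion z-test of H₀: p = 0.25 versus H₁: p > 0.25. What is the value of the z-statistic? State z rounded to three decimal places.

With x = 18 successes in n = 82, p̂ = 0.21951.
Null standard error: √(0.25·0.75/82) = √0.002286585 = 0.047818.
Test statistic: z = -0.03049/0.047818 = -0.638.

z = -0.638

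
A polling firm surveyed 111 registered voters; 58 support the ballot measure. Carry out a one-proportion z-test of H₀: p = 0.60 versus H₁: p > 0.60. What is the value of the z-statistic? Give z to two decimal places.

z = -1.67

p̂ = 58/111 = 0.52252.
SE₀ = √(0.60·0.40/111) = 0.046499.
Test statistic: z = -0.07748/0.046499 = -1.67.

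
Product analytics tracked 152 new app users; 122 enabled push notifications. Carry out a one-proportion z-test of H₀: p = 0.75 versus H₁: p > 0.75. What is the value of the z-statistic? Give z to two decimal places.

With x = 122 successes in n = 152, p̂ = 0.80263.
Under H₀, SE = √(p₀(1−p₀)/n) = √(0.75·0.25/152) = √0.001233553 = 0.035122.
z = (0.80263 − 0.75)/0.035122 = 0.05263/0.035122 = 1.50.

z = 1.50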